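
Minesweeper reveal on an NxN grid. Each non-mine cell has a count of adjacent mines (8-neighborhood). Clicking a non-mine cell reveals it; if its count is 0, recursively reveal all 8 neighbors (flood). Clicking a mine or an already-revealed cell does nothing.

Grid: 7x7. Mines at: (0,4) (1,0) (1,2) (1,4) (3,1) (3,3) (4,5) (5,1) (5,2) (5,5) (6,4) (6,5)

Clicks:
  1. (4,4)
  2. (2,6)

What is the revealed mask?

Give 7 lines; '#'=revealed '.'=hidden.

Answer: .....##
.....##
.....##
.....##
....#..
.......
.......

Derivation:
Click 1 (4,4) count=3: revealed 1 new [(4,4)] -> total=1
Click 2 (2,6) count=0: revealed 8 new [(0,5) (0,6) (1,5) (1,6) (2,5) (2,6) (3,5) (3,6)] -> total=9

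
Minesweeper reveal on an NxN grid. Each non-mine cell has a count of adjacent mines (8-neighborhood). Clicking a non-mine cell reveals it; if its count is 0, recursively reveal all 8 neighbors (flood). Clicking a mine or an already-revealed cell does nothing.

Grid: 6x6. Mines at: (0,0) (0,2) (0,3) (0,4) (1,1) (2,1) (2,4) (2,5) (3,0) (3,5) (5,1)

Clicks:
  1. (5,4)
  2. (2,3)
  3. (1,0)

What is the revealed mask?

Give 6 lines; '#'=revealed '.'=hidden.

Click 1 (5,4) count=0: revealed 11 new [(3,2) (3,3) (3,4) (4,2) (4,3) (4,4) (4,5) (5,2) (5,3) (5,4) (5,5)] -> total=11
Click 2 (2,3) count=1: revealed 1 new [(2,3)] -> total=12
Click 3 (1,0) count=3: revealed 1 new [(1,0)] -> total=13

Answer: ......
#.....
...#..
..###.
..####
..####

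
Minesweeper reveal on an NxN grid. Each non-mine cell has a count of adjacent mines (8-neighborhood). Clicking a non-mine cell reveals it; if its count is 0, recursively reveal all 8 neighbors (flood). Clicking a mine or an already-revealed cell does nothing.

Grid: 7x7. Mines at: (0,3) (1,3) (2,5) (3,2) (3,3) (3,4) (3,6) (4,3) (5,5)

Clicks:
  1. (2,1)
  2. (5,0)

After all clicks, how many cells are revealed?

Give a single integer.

Click 1 (2,1) count=1: revealed 1 new [(2,1)] -> total=1
Click 2 (5,0) count=0: revealed 23 new [(0,0) (0,1) (0,2) (1,0) (1,1) (1,2) (2,0) (2,2) (3,0) (3,1) (4,0) (4,1) (4,2) (5,0) (5,1) (5,2) (5,3) (5,4) (6,0) (6,1) (6,2) (6,3) (6,4)] -> total=24

Answer: 24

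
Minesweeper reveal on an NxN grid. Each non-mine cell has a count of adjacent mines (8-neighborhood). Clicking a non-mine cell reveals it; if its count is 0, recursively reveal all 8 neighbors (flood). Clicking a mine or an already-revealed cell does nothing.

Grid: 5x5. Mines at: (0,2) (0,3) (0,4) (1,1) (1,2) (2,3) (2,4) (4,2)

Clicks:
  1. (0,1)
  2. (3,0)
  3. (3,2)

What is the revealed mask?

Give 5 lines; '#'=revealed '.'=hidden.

Answer: .#...
.....
##...
###..
##...

Derivation:
Click 1 (0,1) count=3: revealed 1 new [(0,1)] -> total=1
Click 2 (3,0) count=0: revealed 6 new [(2,0) (2,1) (3,0) (3,1) (4,0) (4,1)] -> total=7
Click 3 (3,2) count=2: revealed 1 new [(3,2)] -> total=8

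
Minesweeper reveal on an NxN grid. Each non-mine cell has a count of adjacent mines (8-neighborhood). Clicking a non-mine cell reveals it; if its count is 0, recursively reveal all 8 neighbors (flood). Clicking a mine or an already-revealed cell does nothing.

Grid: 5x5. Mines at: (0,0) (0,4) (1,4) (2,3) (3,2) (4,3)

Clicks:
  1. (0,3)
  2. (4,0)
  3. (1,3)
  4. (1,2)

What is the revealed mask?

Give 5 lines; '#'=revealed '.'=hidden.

Answer: ...#.
####.
##...
##...
##...

Derivation:
Click 1 (0,3) count=2: revealed 1 new [(0,3)] -> total=1
Click 2 (4,0) count=0: revealed 8 new [(1,0) (1,1) (2,0) (2,1) (3,0) (3,1) (4,0) (4,1)] -> total=9
Click 3 (1,3) count=3: revealed 1 new [(1,3)] -> total=10
Click 4 (1,2) count=1: revealed 1 new [(1,2)] -> total=11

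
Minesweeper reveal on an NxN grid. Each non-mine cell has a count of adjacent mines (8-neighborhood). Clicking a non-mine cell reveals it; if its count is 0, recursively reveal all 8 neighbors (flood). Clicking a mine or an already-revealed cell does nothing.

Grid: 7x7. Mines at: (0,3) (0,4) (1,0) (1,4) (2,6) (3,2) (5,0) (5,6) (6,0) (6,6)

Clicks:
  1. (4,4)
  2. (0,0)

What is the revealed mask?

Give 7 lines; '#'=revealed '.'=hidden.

Answer: #......
.......
...###.
...###.
.#####.
.#####.
.#####.

Derivation:
Click 1 (4,4) count=0: revealed 21 new [(2,3) (2,4) (2,5) (3,3) (3,4) (3,5) (4,1) (4,2) (4,3) (4,4) (4,5) (5,1) (5,2) (5,3) (5,4) (5,5) (6,1) (6,2) (6,3) (6,4) (6,5)] -> total=21
Click 2 (0,0) count=1: revealed 1 new [(0,0)] -> total=22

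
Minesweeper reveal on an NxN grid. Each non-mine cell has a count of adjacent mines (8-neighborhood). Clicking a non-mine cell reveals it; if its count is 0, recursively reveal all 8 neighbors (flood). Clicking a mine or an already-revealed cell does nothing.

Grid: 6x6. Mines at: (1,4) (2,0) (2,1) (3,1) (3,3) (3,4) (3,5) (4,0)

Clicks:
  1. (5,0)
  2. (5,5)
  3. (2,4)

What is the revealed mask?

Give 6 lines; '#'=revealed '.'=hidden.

Answer: ......
......
....#.
......
.#####
######

Derivation:
Click 1 (5,0) count=1: revealed 1 new [(5,0)] -> total=1
Click 2 (5,5) count=0: revealed 10 new [(4,1) (4,2) (4,3) (4,4) (4,5) (5,1) (5,2) (5,3) (5,4) (5,5)] -> total=11
Click 3 (2,4) count=4: revealed 1 new [(2,4)] -> total=12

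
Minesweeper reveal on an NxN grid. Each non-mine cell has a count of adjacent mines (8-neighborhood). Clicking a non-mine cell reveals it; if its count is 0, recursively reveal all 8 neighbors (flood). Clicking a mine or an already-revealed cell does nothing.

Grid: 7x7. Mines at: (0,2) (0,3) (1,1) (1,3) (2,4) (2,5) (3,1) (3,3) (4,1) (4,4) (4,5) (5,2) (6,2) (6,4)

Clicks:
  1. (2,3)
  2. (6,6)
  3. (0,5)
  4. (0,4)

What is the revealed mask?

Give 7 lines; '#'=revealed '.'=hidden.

Answer: ....###
....###
...#...
.......
.......
.....##
.....##

Derivation:
Click 1 (2,3) count=3: revealed 1 new [(2,3)] -> total=1
Click 2 (6,6) count=0: revealed 4 new [(5,5) (5,6) (6,5) (6,6)] -> total=5
Click 3 (0,5) count=0: revealed 6 new [(0,4) (0,5) (0,6) (1,4) (1,5) (1,6)] -> total=11
Click 4 (0,4) count=2: revealed 0 new [(none)] -> total=11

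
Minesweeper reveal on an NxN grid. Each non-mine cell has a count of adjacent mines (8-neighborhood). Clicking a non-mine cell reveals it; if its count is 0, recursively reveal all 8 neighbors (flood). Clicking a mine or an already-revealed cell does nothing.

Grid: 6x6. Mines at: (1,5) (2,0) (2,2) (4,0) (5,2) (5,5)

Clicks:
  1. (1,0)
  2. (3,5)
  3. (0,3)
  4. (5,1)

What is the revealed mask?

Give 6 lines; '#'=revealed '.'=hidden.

Answer: #####.
#####.
...###
...###
...###
.#....

Derivation:
Click 1 (1,0) count=1: revealed 1 new [(1,0)] -> total=1
Click 2 (3,5) count=0: revealed 9 new [(2,3) (2,4) (2,5) (3,3) (3,4) (3,5) (4,3) (4,4) (4,5)] -> total=10
Click 3 (0,3) count=0: revealed 9 new [(0,0) (0,1) (0,2) (0,3) (0,4) (1,1) (1,2) (1,3) (1,4)] -> total=19
Click 4 (5,1) count=2: revealed 1 new [(5,1)] -> total=20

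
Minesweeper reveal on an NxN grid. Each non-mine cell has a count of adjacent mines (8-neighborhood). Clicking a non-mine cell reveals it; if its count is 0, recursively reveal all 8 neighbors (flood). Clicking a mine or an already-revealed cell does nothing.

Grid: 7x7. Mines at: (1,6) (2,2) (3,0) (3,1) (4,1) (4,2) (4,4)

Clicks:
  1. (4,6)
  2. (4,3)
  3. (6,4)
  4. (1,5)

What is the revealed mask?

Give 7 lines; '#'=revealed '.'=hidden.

Click 1 (4,6) count=0: revealed 20 new [(2,5) (2,6) (3,5) (3,6) (4,5) (4,6) (5,0) (5,1) (5,2) (5,3) (5,4) (5,5) (5,6) (6,0) (6,1) (6,2) (6,3) (6,4) (6,5) (6,6)] -> total=20
Click 2 (4,3) count=2: revealed 1 new [(4,3)] -> total=21
Click 3 (6,4) count=0: revealed 0 new [(none)] -> total=21
Click 4 (1,5) count=1: revealed 1 new [(1,5)] -> total=22

Answer: .......
.....#.
.....##
.....##
...#.##
#######
#######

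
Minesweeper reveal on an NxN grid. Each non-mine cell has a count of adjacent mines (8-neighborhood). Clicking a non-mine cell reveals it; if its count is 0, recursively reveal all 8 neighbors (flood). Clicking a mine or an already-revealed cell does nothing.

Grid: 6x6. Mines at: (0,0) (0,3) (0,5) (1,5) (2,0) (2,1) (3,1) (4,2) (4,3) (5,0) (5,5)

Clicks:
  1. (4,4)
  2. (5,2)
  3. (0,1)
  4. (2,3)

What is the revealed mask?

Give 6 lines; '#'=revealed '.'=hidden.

Answer: .#....
..###.
..###.
..###.
....#.
..#...

Derivation:
Click 1 (4,4) count=2: revealed 1 new [(4,4)] -> total=1
Click 2 (5,2) count=2: revealed 1 new [(5,2)] -> total=2
Click 3 (0,1) count=1: revealed 1 new [(0,1)] -> total=3
Click 4 (2,3) count=0: revealed 9 new [(1,2) (1,3) (1,4) (2,2) (2,3) (2,4) (3,2) (3,3) (3,4)] -> total=12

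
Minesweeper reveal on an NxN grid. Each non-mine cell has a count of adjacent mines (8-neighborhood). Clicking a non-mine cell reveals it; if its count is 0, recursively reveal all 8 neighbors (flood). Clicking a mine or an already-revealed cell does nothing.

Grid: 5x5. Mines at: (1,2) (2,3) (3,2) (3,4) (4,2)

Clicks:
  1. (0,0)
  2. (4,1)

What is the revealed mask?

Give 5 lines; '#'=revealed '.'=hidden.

Answer: ##...
##...
##...
##...
##...

Derivation:
Click 1 (0,0) count=0: revealed 10 new [(0,0) (0,1) (1,0) (1,1) (2,0) (2,1) (3,0) (3,1) (4,0) (4,1)] -> total=10
Click 2 (4,1) count=2: revealed 0 new [(none)] -> total=10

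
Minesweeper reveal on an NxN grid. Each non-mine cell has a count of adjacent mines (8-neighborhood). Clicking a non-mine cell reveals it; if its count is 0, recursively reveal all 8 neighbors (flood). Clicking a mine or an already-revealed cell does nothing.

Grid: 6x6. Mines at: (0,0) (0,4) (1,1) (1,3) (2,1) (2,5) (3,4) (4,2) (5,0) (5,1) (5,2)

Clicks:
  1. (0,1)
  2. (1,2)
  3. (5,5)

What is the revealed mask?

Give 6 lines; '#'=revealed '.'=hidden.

Click 1 (0,1) count=2: revealed 1 new [(0,1)] -> total=1
Click 2 (1,2) count=3: revealed 1 new [(1,2)] -> total=2
Click 3 (5,5) count=0: revealed 6 new [(4,3) (4,4) (4,5) (5,3) (5,4) (5,5)] -> total=8

Answer: .#....
..#...
......
......
...###
...###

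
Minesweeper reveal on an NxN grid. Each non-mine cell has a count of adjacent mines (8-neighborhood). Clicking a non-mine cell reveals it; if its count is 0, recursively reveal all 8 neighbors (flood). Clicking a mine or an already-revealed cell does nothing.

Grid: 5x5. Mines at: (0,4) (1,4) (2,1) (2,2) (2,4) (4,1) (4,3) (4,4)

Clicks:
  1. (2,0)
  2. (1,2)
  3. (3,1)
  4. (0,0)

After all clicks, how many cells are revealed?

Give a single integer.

Answer: 10

Derivation:
Click 1 (2,0) count=1: revealed 1 new [(2,0)] -> total=1
Click 2 (1,2) count=2: revealed 1 new [(1,2)] -> total=2
Click 3 (3,1) count=3: revealed 1 new [(3,1)] -> total=3
Click 4 (0,0) count=0: revealed 7 new [(0,0) (0,1) (0,2) (0,3) (1,0) (1,1) (1,3)] -> total=10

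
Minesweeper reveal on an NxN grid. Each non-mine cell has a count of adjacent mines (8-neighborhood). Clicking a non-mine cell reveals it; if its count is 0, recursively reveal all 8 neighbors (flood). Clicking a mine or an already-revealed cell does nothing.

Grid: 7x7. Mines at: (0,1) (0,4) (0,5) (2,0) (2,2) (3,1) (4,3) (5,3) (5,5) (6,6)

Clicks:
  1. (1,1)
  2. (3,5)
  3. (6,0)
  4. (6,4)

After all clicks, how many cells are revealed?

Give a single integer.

Click 1 (1,1) count=3: revealed 1 new [(1,1)] -> total=1
Click 2 (3,5) count=0: revealed 15 new [(1,3) (1,4) (1,5) (1,6) (2,3) (2,4) (2,5) (2,6) (3,3) (3,4) (3,5) (3,6) (4,4) (4,5) (4,6)] -> total=16
Click 3 (6,0) count=0: revealed 9 new [(4,0) (4,1) (4,2) (5,0) (5,1) (5,2) (6,0) (6,1) (6,2)] -> total=25
Click 4 (6,4) count=2: revealed 1 new [(6,4)] -> total=26

Answer: 26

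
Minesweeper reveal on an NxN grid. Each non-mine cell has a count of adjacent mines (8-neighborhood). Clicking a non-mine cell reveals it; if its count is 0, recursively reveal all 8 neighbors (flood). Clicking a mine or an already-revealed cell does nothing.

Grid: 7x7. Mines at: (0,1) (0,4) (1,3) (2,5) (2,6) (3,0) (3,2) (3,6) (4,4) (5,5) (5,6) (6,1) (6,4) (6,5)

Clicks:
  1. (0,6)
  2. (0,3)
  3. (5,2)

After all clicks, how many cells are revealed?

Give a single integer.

Click 1 (0,6) count=0: revealed 4 new [(0,5) (0,6) (1,5) (1,6)] -> total=4
Click 2 (0,3) count=2: revealed 1 new [(0,3)] -> total=5
Click 3 (5,2) count=1: revealed 1 new [(5,2)] -> total=6

Answer: 6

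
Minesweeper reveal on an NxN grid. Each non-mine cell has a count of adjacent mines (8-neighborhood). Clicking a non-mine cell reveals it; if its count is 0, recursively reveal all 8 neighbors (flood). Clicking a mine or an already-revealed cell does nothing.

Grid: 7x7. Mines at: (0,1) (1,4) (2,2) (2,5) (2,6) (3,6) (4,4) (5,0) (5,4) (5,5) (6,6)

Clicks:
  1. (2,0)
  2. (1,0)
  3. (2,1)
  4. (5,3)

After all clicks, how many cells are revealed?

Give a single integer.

Click 1 (2,0) count=0: revealed 8 new [(1,0) (1,1) (2,0) (2,1) (3,0) (3,1) (4,0) (4,1)] -> total=8
Click 2 (1,0) count=1: revealed 0 new [(none)] -> total=8
Click 3 (2,1) count=1: revealed 0 new [(none)] -> total=8
Click 4 (5,3) count=2: revealed 1 new [(5,3)] -> total=9

Answer: 9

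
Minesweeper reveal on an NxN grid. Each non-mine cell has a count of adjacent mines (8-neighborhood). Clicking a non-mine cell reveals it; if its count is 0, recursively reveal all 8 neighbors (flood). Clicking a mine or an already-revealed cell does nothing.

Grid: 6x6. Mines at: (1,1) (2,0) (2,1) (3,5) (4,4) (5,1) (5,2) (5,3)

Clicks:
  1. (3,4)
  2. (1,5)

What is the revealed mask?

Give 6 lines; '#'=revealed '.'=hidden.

Answer: ..####
..####
..####
..###.
......
......

Derivation:
Click 1 (3,4) count=2: revealed 1 new [(3,4)] -> total=1
Click 2 (1,5) count=0: revealed 14 new [(0,2) (0,3) (0,4) (0,5) (1,2) (1,3) (1,4) (1,5) (2,2) (2,3) (2,4) (2,5) (3,2) (3,3)] -> total=15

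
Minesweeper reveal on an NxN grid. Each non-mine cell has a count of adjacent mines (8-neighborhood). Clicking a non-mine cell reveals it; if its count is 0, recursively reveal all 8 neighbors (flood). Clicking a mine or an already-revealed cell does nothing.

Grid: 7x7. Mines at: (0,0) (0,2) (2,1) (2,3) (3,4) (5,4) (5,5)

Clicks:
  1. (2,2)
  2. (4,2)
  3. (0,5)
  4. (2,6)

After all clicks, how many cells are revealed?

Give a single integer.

Click 1 (2,2) count=2: revealed 1 new [(2,2)] -> total=1
Click 2 (4,2) count=0: revealed 16 new [(3,0) (3,1) (3,2) (3,3) (4,0) (4,1) (4,2) (4,3) (5,0) (5,1) (5,2) (5,3) (6,0) (6,1) (6,2) (6,3)] -> total=17
Click 3 (0,5) count=0: revealed 15 new [(0,3) (0,4) (0,5) (0,6) (1,3) (1,4) (1,5) (1,6) (2,4) (2,5) (2,6) (3,5) (3,6) (4,5) (4,6)] -> total=32
Click 4 (2,6) count=0: revealed 0 new [(none)] -> total=32

Answer: 32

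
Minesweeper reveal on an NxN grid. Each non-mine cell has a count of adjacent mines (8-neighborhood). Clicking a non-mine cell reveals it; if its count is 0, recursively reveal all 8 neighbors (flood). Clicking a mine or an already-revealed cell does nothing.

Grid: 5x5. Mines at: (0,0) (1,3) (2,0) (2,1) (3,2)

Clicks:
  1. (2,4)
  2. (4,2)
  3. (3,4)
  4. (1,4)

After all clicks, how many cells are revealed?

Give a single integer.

Click 1 (2,4) count=1: revealed 1 new [(2,4)] -> total=1
Click 2 (4,2) count=1: revealed 1 new [(4,2)] -> total=2
Click 3 (3,4) count=0: revealed 5 new [(2,3) (3,3) (3,4) (4,3) (4,4)] -> total=7
Click 4 (1,4) count=1: revealed 1 new [(1,4)] -> total=8

Answer: 8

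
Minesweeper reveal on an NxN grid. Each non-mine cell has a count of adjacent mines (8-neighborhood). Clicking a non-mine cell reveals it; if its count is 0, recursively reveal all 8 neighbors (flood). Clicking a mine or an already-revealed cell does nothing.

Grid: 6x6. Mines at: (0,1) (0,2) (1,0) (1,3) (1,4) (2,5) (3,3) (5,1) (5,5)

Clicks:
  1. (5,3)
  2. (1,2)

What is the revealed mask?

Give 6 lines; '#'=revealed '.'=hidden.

Answer: ......
..#...
......
......
..###.
..###.

Derivation:
Click 1 (5,3) count=0: revealed 6 new [(4,2) (4,3) (4,4) (5,2) (5,3) (5,4)] -> total=6
Click 2 (1,2) count=3: revealed 1 new [(1,2)] -> total=7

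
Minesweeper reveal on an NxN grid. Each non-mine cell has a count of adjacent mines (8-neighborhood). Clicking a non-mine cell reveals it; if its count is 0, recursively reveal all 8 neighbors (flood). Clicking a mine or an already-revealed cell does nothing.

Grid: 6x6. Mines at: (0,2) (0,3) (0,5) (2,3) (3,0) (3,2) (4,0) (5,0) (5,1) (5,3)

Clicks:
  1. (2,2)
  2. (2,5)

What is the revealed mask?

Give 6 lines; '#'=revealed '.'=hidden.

Click 1 (2,2) count=2: revealed 1 new [(2,2)] -> total=1
Click 2 (2,5) count=0: revealed 10 new [(1,4) (1,5) (2,4) (2,5) (3,4) (3,5) (4,4) (4,5) (5,4) (5,5)] -> total=11

Answer: ......
....##
..#.##
....##
....##
....##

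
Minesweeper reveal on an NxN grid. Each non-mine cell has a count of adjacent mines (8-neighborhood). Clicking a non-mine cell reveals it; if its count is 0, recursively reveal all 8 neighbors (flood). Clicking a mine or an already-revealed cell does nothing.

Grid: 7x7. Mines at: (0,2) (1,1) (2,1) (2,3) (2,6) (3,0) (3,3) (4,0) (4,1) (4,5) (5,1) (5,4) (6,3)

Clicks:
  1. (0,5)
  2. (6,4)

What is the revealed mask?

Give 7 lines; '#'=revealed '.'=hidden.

Click 1 (0,5) count=0: revealed 8 new [(0,3) (0,4) (0,5) (0,6) (1,3) (1,4) (1,5) (1,6)] -> total=8
Click 2 (6,4) count=2: revealed 1 new [(6,4)] -> total=9

Answer: ...####
...####
.......
.......
.......
.......
....#..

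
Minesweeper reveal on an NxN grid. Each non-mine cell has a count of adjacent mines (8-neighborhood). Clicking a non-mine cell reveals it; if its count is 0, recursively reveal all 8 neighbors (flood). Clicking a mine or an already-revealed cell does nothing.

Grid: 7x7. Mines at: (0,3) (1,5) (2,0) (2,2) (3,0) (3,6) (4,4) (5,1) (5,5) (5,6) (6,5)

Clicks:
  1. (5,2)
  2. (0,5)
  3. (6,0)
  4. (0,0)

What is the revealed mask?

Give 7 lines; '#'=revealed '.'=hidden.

Answer: ###..#.
###....
.......
.......
.......
..#....
#......

Derivation:
Click 1 (5,2) count=1: revealed 1 new [(5,2)] -> total=1
Click 2 (0,5) count=1: revealed 1 new [(0,5)] -> total=2
Click 3 (6,0) count=1: revealed 1 new [(6,0)] -> total=3
Click 4 (0,0) count=0: revealed 6 new [(0,0) (0,1) (0,2) (1,0) (1,1) (1,2)] -> total=9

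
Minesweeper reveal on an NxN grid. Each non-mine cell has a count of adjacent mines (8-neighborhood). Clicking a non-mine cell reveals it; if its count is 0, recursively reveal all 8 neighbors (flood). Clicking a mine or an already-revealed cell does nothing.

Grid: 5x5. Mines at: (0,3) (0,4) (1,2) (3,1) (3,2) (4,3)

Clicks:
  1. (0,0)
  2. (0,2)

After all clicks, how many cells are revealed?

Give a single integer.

Click 1 (0,0) count=0: revealed 6 new [(0,0) (0,1) (1,0) (1,1) (2,0) (2,1)] -> total=6
Click 2 (0,2) count=2: revealed 1 new [(0,2)] -> total=7

Answer: 7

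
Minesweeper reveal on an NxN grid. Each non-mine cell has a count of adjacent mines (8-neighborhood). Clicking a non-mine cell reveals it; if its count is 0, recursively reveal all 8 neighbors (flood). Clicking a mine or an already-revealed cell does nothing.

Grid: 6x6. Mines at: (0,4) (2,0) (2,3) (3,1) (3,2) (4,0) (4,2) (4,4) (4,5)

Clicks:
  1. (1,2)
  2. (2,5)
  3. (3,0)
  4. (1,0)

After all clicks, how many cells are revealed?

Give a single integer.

Answer: 9

Derivation:
Click 1 (1,2) count=1: revealed 1 new [(1,2)] -> total=1
Click 2 (2,5) count=0: revealed 6 new [(1,4) (1,5) (2,4) (2,5) (3,4) (3,5)] -> total=7
Click 3 (3,0) count=3: revealed 1 new [(3,0)] -> total=8
Click 4 (1,0) count=1: revealed 1 new [(1,0)] -> total=9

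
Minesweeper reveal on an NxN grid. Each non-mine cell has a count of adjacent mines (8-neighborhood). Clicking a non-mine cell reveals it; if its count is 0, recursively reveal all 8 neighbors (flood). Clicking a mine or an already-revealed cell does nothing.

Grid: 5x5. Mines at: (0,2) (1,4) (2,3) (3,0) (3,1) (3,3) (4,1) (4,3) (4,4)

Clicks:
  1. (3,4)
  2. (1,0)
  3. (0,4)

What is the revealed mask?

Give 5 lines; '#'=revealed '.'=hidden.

Click 1 (3,4) count=4: revealed 1 new [(3,4)] -> total=1
Click 2 (1,0) count=0: revealed 6 new [(0,0) (0,1) (1,0) (1,1) (2,0) (2,1)] -> total=7
Click 3 (0,4) count=1: revealed 1 new [(0,4)] -> total=8

Answer: ##..#
##...
##...
....#
.....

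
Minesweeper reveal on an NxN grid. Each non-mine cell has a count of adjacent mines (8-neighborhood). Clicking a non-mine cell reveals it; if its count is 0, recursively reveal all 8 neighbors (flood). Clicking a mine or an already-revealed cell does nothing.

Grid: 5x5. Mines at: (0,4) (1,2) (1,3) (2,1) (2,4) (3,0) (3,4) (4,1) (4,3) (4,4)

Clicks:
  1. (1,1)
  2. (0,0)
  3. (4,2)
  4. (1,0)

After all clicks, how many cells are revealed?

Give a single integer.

Answer: 5

Derivation:
Click 1 (1,1) count=2: revealed 1 new [(1,1)] -> total=1
Click 2 (0,0) count=0: revealed 3 new [(0,0) (0,1) (1,0)] -> total=4
Click 3 (4,2) count=2: revealed 1 new [(4,2)] -> total=5
Click 4 (1,0) count=1: revealed 0 new [(none)] -> total=5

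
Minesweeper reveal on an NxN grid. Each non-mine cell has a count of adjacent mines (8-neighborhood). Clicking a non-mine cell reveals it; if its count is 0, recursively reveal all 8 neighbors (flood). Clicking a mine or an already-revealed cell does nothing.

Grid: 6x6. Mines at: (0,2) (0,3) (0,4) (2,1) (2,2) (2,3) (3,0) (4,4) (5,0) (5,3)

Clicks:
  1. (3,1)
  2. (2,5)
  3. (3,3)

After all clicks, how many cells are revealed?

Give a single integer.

Click 1 (3,1) count=3: revealed 1 new [(3,1)] -> total=1
Click 2 (2,5) count=0: revealed 6 new [(1,4) (1,5) (2,4) (2,5) (3,4) (3,5)] -> total=7
Click 3 (3,3) count=3: revealed 1 new [(3,3)] -> total=8

Answer: 8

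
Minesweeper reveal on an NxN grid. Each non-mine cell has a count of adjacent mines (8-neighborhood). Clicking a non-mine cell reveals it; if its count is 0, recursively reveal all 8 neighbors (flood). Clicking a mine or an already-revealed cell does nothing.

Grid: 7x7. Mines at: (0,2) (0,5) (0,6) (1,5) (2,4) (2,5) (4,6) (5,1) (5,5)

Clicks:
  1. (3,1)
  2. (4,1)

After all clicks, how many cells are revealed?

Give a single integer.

Answer: 26

Derivation:
Click 1 (3,1) count=0: revealed 26 new [(0,0) (0,1) (1,0) (1,1) (1,2) (1,3) (2,0) (2,1) (2,2) (2,3) (3,0) (3,1) (3,2) (3,3) (3,4) (4,0) (4,1) (4,2) (4,3) (4,4) (5,2) (5,3) (5,4) (6,2) (6,3) (6,4)] -> total=26
Click 2 (4,1) count=1: revealed 0 new [(none)] -> total=26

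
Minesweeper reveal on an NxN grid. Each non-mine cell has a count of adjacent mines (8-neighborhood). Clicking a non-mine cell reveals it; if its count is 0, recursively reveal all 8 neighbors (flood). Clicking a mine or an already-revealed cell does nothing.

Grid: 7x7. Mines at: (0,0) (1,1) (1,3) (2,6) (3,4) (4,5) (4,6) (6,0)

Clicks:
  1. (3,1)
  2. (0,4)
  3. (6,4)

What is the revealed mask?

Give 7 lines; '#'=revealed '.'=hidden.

Click 1 (3,1) count=0: revealed 26 new [(2,0) (2,1) (2,2) (2,3) (3,0) (3,1) (3,2) (3,3) (4,0) (4,1) (4,2) (4,3) (4,4) (5,0) (5,1) (5,2) (5,3) (5,4) (5,5) (5,6) (6,1) (6,2) (6,3) (6,4) (6,5) (6,6)] -> total=26
Click 2 (0,4) count=1: revealed 1 new [(0,4)] -> total=27
Click 3 (6,4) count=0: revealed 0 new [(none)] -> total=27

Answer: ....#..
.......
####...
####...
#####..
#######
.######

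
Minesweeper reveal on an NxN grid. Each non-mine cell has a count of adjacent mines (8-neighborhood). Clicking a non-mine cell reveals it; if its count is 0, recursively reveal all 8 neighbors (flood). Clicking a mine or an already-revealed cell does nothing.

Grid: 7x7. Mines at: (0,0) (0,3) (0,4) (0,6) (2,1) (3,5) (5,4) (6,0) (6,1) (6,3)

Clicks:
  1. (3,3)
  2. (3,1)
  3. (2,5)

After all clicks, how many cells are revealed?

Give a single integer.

Answer: 21

Derivation:
Click 1 (3,3) count=0: revealed 20 new [(1,2) (1,3) (1,4) (2,2) (2,3) (2,4) (3,0) (3,1) (3,2) (3,3) (3,4) (4,0) (4,1) (4,2) (4,3) (4,4) (5,0) (5,1) (5,2) (5,3)] -> total=20
Click 2 (3,1) count=1: revealed 0 new [(none)] -> total=20
Click 3 (2,5) count=1: revealed 1 new [(2,5)] -> total=21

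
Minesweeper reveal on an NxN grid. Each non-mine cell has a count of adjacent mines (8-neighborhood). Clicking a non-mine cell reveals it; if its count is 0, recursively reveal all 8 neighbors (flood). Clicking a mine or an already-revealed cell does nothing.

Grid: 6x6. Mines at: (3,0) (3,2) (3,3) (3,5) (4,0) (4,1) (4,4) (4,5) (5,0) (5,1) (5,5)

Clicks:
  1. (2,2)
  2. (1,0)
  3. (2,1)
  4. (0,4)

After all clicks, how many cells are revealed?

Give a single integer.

Answer: 18

Derivation:
Click 1 (2,2) count=2: revealed 1 new [(2,2)] -> total=1
Click 2 (1,0) count=0: revealed 17 new [(0,0) (0,1) (0,2) (0,3) (0,4) (0,5) (1,0) (1,1) (1,2) (1,3) (1,4) (1,5) (2,0) (2,1) (2,3) (2,4) (2,5)] -> total=18
Click 3 (2,1) count=2: revealed 0 new [(none)] -> total=18
Click 4 (0,4) count=0: revealed 0 new [(none)] -> total=18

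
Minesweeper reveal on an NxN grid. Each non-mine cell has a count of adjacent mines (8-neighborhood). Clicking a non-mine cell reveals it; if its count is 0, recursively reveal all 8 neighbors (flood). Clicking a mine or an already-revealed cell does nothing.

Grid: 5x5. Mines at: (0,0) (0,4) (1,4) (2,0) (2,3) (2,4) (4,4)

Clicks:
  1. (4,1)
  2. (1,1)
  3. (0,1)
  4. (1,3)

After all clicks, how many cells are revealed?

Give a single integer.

Answer: 11

Derivation:
Click 1 (4,1) count=0: revealed 8 new [(3,0) (3,1) (3,2) (3,3) (4,0) (4,1) (4,2) (4,3)] -> total=8
Click 2 (1,1) count=2: revealed 1 new [(1,1)] -> total=9
Click 3 (0,1) count=1: revealed 1 new [(0,1)] -> total=10
Click 4 (1,3) count=4: revealed 1 new [(1,3)] -> total=11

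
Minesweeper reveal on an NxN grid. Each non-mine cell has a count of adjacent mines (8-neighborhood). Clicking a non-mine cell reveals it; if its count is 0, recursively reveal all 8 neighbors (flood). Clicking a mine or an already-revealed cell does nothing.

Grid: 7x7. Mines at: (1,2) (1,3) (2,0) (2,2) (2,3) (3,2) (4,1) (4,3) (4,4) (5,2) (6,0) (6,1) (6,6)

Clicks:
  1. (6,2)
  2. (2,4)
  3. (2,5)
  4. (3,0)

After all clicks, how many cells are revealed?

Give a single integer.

Click 1 (6,2) count=2: revealed 1 new [(6,2)] -> total=1
Click 2 (2,4) count=2: revealed 1 new [(2,4)] -> total=2
Click 3 (2,5) count=0: revealed 15 new [(0,4) (0,5) (0,6) (1,4) (1,5) (1,6) (2,5) (2,6) (3,4) (3,5) (3,6) (4,5) (4,6) (5,5) (5,6)] -> total=17
Click 4 (3,0) count=2: revealed 1 new [(3,0)] -> total=18

Answer: 18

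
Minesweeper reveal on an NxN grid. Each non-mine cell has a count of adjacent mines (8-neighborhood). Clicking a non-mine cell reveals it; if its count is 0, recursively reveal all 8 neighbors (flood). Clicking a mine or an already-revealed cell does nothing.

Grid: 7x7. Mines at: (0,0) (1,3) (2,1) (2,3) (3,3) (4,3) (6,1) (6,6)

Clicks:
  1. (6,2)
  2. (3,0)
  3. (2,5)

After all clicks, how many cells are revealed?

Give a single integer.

Answer: 20

Derivation:
Click 1 (6,2) count=1: revealed 1 new [(6,2)] -> total=1
Click 2 (3,0) count=1: revealed 1 new [(3,0)] -> total=2
Click 3 (2,5) count=0: revealed 18 new [(0,4) (0,5) (0,6) (1,4) (1,5) (1,6) (2,4) (2,5) (2,6) (3,4) (3,5) (3,6) (4,4) (4,5) (4,6) (5,4) (5,5) (5,6)] -> total=20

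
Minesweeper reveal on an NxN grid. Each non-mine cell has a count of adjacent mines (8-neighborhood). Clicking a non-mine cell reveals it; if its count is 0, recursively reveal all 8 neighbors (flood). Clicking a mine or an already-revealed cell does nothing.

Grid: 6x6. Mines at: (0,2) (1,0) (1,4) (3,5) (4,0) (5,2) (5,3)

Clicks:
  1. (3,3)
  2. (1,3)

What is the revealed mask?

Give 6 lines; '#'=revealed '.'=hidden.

Click 1 (3,3) count=0: revealed 15 new [(1,1) (1,2) (1,3) (2,1) (2,2) (2,3) (2,4) (3,1) (3,2) (3,3) (3,4) (4,1) (4,2) (4,3) (4,4)] -> total=15
Click 2 (1,3) count=2: revealed 0 new [(none)] -> total=15

Answer: ......
.###..
.####.
.####.
.####.
......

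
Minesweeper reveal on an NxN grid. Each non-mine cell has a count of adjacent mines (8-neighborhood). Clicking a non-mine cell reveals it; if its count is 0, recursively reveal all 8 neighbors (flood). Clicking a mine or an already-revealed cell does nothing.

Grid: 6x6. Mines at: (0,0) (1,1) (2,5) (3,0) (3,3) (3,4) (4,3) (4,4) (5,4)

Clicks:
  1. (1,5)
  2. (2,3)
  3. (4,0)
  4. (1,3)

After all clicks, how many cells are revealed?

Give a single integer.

Answer: 12

Derivation:
Click 1 (1,5) count=1: revealed 1 new [(1,5)] -> total=1
Click 2 (2,3) count=2: revealed 1 new [(2,3)] -> total=2
Click 3 (4,0) count=1: revealed 1 new [(4,0)] -> total=3
Click 4 (1,3) count=0: revealed 9 new [(0,2) (0,3) (0,4) (0,5) (1,2) (1,3) (1,4) (2,2) (2,4)] -> total=12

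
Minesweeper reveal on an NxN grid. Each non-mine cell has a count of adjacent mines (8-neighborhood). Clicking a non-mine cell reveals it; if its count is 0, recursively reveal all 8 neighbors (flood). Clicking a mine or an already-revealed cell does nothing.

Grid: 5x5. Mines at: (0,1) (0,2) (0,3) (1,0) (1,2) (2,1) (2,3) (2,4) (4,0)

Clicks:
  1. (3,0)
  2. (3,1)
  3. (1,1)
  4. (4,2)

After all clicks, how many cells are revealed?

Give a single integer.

Answer: 10

Derivation:
Click 1 (3,0) count=2: revealed 1 new [(3,0)] -> total=1
Click 2 (3,1) count=2: revealed 1 new [(3,1)] -> total=2
Click 3 (1,1) count=5: revealed 1 new [(1,1)] -> total=3
Click 4 (4,2) count=0: revealed 7 new [(3,2) (3,3) (3,4) (4,1) (4,2) (4,3) (4,4)] -> total=10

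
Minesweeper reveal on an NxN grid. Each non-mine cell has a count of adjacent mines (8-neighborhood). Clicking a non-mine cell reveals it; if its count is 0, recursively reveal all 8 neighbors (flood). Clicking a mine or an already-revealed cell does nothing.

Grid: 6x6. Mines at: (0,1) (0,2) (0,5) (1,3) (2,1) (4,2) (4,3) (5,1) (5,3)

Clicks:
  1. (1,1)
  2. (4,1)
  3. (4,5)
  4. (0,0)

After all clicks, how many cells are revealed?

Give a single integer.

Click 1 (1,1) count=3: revealed 1 new [(1,1)] -> total=1
Click 2 (4,1) count=2: revealed 1 new [(4,1)] -> total=2
Click 3 (4,5) count=0: revealed 10 new [(1,4) (1,5) (2,4) (2,5) (3,4) (3,5) (4,4) (4,5) (5,4) (5,5)] -> total=12
Click 4 (0,0) count=1: revealed 1 new [(0,0)] -> total=13

Answer: 13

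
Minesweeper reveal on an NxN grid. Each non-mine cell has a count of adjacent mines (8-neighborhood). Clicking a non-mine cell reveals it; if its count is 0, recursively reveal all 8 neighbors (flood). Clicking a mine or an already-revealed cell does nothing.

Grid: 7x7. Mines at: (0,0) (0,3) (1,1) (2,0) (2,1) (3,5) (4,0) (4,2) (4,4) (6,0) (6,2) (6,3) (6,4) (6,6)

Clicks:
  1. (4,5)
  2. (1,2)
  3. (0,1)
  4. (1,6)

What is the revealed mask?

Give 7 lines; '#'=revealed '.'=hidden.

Click 1 (4,5) count=2: revealed 1 new [(4,5)] -> total=1
Click 2 (1,2) count=3: revealed 1 new [(1,2)] -> total=2
Click 3 (0,1) count=2: revealed 1 new [(0,1)] -> total=3
Click 4 (1,6) count=0: revealed 9 new [(0,4) (0,5) (0,6) (1,4) (1,5) (1,6) (2,4) (2,5) (2,6)] -> total=12

Answer: .#..###
..#.###
....###
.......
.....#.
.......
.......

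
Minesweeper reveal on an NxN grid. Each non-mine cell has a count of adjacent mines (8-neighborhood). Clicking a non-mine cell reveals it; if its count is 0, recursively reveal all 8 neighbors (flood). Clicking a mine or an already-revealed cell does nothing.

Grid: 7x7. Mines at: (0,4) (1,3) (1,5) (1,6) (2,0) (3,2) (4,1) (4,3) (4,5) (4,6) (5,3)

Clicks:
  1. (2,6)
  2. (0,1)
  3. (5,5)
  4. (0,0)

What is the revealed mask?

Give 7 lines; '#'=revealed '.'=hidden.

Answer: ###....
###....
......#
.......
.......
.....#.
.......

Derivation:
Click 1 (2,6) count=2: revealed 1 new [(2,6)] -> total=1
Click 2 (0,1) count=0: revealed 6 new [(0,0) (0,1) (0,2) (1,0) (1,1) (1,2)] -> total=7
Click 3 (5,5) count=2: revealed 1 new [(5,5)] -> total=8
Click 4 (0,0) count=0: revealed 0 new [(none)] -> total=8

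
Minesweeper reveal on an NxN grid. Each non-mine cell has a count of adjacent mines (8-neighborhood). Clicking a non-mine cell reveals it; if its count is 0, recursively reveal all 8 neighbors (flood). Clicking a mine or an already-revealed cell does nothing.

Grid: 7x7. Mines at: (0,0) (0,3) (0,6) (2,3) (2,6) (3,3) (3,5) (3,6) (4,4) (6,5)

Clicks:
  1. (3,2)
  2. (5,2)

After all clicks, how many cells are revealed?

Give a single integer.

Answer: 23

Derivation:
Click 1 (3,2) count=2: revealed 1 new [(3,2)] -> total=1
Click 2 (5,2) count=0: revealed 22 new [(1,0) (1,1) (1,2) (2,0) (2,1) (2,2) (3,0) (3,1) (4,0) (4,1) (4,2) (4,3) (5,0) (5,1) (5,2) (5,3) (5,4) (6,0) (6,1) (6,2) (6,3) (6,4)] -> total=23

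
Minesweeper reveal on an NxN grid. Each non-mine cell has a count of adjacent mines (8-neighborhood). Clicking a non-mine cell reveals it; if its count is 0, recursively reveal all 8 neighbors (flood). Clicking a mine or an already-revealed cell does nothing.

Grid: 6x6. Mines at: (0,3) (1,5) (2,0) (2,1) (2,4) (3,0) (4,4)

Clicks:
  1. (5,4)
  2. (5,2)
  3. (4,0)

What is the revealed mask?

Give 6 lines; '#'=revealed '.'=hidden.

Click 1 (5,4) count=1: revealed 1 new [(5,4)] -> total=1
Click 2 (5,2) count=0: revealed 11 new [(3,1) (3,2) (3,3) (4,0) (4,1) (4,2) (4,3) (5,0) (5,1) (5,2) (5,3)] -> total=12
Click 3 (4,0) count=1: revealed 0 new [(none)] -> total=12

Answer: ......
......
......
.###..
####..
#####.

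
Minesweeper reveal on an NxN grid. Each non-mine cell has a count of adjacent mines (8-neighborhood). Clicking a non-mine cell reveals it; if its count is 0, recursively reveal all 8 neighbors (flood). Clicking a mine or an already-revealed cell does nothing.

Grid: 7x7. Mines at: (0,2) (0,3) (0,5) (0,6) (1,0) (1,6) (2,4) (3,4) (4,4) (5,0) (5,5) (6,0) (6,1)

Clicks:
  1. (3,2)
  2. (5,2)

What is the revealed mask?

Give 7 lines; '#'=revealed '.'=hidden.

Answer: .......
.###...
####...
####...
####...
.###...
.......

Derivation:
Click 1 (3,2) count=0: revealed 18 new [(1,1) (1,2) (1,3) (2,0) (2,1) (2,2) (2,3) (3,0) (3,1) (3,2) (3,3) (4,0) (4,1) (4,2) (4,3) (5,1) (5,2) (5,3)] -> total=18
Click 2 (5,2) count=1: revealed 0 new [(none)] -> total=18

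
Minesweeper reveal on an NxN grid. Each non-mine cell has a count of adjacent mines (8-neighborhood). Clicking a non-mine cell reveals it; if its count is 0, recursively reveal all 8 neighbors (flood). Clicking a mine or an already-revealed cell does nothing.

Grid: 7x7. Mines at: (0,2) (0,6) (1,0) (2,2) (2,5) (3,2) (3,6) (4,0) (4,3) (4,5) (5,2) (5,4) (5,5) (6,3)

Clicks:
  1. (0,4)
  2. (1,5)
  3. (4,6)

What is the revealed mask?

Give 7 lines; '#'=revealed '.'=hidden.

Click 1 (0,4) count=0: revealed 6 new [(0,3) (0,4) (0,5) (1,3) (1,4) (1,5)] -> total=6
Click 2 (1,5) count=2: revealed 0 new [(none)] -> total=6
Click 3 (4,6) count=3: revealed 1 new [(4,6)] -> total=7

Answer: ...###.
...###.
.......
.......
......#
.......
.......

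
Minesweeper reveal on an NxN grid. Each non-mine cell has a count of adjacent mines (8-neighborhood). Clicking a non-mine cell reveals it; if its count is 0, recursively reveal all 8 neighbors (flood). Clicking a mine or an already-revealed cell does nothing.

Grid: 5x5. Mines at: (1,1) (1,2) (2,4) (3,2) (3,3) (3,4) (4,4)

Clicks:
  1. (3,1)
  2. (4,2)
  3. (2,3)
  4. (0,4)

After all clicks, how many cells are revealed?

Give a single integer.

Answer: 7

Derivation:
Click 1 (3,1) count=1: revealed 1 new [(3,1)] -> total=1
Click 2 (4,2) count=2: revealed 1 new [(4,2)] -> total=2
Click 3 (2,3) count=5: revealed 1 new [(2,3)] -> total=3
Click 4 (0,4) count=0: revealed 4 new [(0,3) (0,4) (1,3) (1,4)] -> total=7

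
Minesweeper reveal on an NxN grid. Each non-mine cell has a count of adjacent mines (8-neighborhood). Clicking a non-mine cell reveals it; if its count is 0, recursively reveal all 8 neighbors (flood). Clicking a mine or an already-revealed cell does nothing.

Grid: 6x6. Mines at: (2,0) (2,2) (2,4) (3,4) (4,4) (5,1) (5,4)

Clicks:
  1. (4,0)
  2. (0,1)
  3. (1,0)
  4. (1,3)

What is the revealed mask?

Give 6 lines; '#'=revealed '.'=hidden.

Click 1 (4,0) count=1: revealed 1 new [(4,0)] -> total=1
Click 2 (0,1) count=0: revealed 12 new [(0,0) (0,1) (0,2) (0,3) (0,4) (0,5) (1,0) (1,1) (1,2) (1,3) (1,4) (1,5)] -> total=13
Click 3 (1,0) count=1: revealed 0 new [(none)] -> total=13
Click 4 (1,3) count=2: revealed 0 new [(none)] -> total=13

Answer: ######
######
......
......
#.....
......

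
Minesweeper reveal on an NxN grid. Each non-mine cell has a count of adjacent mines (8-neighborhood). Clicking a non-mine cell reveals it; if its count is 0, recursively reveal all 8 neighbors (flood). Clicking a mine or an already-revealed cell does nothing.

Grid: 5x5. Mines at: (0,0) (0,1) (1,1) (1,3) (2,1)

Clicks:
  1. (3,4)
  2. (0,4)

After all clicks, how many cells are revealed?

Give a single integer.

Click 1 (3,4) count=0: revealed 13 new [(2,2) (2,3) (2,4) (3,0) (3,1) (3,2) (3,3) (3,4) (4,0) (4,1) (4,2) (4,3) (4,4)] -> total=13
Click 2 (0,4) count=1: revealed 1 new [(0,4)] -> total=14

Answer: 14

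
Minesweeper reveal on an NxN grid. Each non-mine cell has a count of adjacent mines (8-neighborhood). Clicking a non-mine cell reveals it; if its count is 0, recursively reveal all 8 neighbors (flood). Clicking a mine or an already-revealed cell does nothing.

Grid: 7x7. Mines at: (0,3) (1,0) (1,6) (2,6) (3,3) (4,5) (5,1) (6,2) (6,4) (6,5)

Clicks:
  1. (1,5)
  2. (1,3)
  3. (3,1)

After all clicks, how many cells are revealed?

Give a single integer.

Answer: 11

Derivation:
Click 1 (1,5) count=2: revealed 1 new [(1,5)] -> total=1
Click 2 (1,3) count=1: revealed 1 new [(1,3)] -> total=2
Click 3 (3,1) count=0: revealed 9 new [(2,0) (2,1) (2,2) (3,0) (3,1) (3,2) (4,0) (4,1) (4,2)] -> total=11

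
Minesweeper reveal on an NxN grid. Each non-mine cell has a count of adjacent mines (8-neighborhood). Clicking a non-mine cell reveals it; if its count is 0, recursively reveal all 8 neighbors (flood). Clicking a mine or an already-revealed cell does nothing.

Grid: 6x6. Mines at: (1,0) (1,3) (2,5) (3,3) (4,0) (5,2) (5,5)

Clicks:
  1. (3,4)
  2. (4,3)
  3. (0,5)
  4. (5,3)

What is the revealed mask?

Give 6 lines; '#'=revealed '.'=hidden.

Answer: ....##
....##
......
....#.
...#..
...#..

Derivation:
Click 1 (3,4) count=2: revealed 1 new [(3,4)] -> total=1
Click 2 (4,3) count=2: revealed 1 new [(4,3)] -> total=2
Click 3 (0,5) count=0: revealed 4 new [(0,4) (0,5) (1,4) (1,5)] -> total=6
Click 4 (5,3) count=1: revealed 1 new [(5,3)] -> total=7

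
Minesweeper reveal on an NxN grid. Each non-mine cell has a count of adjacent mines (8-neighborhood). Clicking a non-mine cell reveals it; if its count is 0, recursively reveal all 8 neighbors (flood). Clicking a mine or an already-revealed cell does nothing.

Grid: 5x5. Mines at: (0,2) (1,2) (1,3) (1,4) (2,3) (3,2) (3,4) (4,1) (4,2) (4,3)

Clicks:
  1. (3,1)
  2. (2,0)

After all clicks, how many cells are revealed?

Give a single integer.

Answer: 8

Derivation:
Click 1 (3,1) count=3: revealed 1 new [(3,1)] -> total=1
Click 2 (2,0) count=0: revealed 7 new [(0,0) (0,1) (1,0) (1,1) (2,0) (2,1) (3,0)] -> total=8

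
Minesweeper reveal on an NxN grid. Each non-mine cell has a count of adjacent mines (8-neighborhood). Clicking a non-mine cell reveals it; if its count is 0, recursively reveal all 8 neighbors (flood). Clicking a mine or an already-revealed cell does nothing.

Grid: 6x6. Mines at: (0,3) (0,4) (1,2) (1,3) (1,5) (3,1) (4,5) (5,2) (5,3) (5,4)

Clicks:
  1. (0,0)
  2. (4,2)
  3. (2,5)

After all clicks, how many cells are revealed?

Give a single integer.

Answer: 8

Derivation:
Click 1 (0,0) count=0: revealed 6 new [(0,0) (0,1) (1,0) (1,1) (2,0) (2,1)] -> total=6
Click 2 (4,2) count=3: revealed 1 new [(4,2)] -> total=7
Click 3 (2,5) count=1: revealed 1 new [(2,5)] -> total=8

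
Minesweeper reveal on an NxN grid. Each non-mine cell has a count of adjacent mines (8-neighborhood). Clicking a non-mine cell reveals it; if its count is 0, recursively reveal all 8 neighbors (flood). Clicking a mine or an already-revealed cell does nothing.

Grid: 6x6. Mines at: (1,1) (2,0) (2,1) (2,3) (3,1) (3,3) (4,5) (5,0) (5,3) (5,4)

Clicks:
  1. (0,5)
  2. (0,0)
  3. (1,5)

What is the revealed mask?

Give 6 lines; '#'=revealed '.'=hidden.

Click 1 (0,5) count=0: revealed 12 new [(0,2) (0,3) (0,4) (0,5) (1,2) (1,3) (1,4) (1,5) (2,4) (2,5) (3,4) (3,5)] -> total=12
Click 2 (0,0) count=1: revealed 1 new [(0,0)] -> total=13
Click 3 (1,5) count=0: revealed 0 new [(none)] -> total=13

Answer: #.####
..####
....##
....##
......
......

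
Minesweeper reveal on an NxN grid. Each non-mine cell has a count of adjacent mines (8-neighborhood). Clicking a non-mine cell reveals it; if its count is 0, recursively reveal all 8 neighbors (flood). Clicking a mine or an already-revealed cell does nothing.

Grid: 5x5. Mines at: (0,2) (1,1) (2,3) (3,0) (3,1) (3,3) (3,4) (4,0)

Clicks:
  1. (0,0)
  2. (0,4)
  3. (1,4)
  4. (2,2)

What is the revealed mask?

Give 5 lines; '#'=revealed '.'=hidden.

Answer: #..##
...##
..#..
.....
.....

Derivation:
Click 1 (0,0) count=1: revealed 1 new [(0,0)] -> total=1
Click 2 (0,4) count=0: revealed 4 new [(0,3) (0,4) (1,3) (1,4)] -> total=5
Click 3 (1,4) count=1: revealed 0 new [(none)] -> total=5
Click 4 (2,2) count=4: revealed 1 new [(2,2)] -> total=6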